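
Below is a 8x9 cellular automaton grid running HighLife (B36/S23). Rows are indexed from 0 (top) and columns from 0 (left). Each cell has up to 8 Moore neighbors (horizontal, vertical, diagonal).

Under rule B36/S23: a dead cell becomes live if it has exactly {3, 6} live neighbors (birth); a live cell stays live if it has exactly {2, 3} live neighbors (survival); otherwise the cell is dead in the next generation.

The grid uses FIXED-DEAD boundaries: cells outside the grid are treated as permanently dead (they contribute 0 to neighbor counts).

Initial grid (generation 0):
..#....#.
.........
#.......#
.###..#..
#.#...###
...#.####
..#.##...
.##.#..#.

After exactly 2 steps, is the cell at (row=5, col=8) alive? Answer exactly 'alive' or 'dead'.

Simulating step by step:
Generation 0 (given above): 25 live cells
Generation 1: 20 live cells
.........
.........
.##......
#.##..#.#
....#...#
.###....#
.##.....#
.##.##...
Generation 2: 17 live cells
.........
.........
.###.....
..##...#.
....#...#
.#.#...##
#...#....
.###.....

Cell (5,8) at generation 2: 1 -> alive

Answer: alive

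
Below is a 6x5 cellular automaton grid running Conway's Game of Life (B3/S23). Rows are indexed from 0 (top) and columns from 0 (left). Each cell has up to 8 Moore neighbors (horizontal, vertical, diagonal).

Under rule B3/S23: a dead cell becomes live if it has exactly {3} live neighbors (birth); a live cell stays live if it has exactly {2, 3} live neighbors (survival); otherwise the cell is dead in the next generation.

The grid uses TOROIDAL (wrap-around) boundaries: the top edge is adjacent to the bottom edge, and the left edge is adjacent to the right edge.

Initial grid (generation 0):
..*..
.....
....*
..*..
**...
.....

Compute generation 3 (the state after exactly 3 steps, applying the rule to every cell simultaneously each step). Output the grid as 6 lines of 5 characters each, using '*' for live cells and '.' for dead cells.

Answer: .....
.....
.....
***..
***..
.....

Derivation:
Simulating step by step:
Generation 0 (given above): 5 live cells
Generation 1: 4 live cells
.....
.....
.....
**...
.*...
.*...
Generation 2: 4 live cells
.....
.....
.....
**...
.**..
.....
Generation 3: 6 live cells
(generation 3 grid is the final answer)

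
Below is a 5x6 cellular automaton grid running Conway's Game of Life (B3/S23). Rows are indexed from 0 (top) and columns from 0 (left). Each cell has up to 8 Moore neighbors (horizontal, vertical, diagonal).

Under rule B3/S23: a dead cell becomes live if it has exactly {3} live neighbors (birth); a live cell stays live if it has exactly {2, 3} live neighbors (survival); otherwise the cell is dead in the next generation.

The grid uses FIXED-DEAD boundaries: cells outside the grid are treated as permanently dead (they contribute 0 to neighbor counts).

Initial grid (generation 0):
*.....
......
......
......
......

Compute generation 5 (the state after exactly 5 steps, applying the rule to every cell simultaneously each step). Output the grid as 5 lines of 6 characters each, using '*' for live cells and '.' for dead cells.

Simulating step by step:
Generation 0 (given above): 1 live cells
Generation 1: 0 live cells
......
......
......
......
......
Generation 2: 0 live cells
......
......
......
......
......
Generation 3: 0 live cells
......
......
......
......
......
Generation 4: 0 live cells
......
......
......
......
......
Generation 5: 0 live cells
(generation 5 grid is the final answer)

Answer: ......
......
......
......
......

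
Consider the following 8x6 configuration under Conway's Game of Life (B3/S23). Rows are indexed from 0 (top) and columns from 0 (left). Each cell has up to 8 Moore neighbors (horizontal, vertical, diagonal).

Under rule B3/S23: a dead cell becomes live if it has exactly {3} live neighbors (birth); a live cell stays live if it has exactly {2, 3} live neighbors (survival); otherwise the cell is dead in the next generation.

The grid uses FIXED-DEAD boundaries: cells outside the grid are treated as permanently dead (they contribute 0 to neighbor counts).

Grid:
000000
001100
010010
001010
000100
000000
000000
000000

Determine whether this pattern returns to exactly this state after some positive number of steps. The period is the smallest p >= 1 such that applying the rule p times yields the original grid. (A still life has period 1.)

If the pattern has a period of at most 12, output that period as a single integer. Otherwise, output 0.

Simulating and comparing each generation to the original:
Gen 0 (original, given above): 7 live cells
Gen 1: 7 live cells, MATCHES original -> period = 1

Answer: 1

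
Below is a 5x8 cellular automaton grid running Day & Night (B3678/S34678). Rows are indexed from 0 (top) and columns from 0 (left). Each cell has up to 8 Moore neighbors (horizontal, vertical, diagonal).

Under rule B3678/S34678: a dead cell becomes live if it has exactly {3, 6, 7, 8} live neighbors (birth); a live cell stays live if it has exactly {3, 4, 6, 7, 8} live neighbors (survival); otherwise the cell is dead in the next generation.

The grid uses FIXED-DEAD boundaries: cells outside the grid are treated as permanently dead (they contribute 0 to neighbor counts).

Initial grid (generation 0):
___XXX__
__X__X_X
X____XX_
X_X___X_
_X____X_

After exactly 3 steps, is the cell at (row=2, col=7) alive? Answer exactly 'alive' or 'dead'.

Simulating step by step:
Generation 0 (given above): 14 live cells
Generation 1: 9 live cells
____X_X_
___X_X__
_____XXX
______XX
________
Generation 2: 9 live cells
_____X__
_____X_X
____XX_X
_____XXX
________
Generation 3: 10 live cells
______X_
_____X__
____XXXX
____XXX_
______X_

Cell (2,7) at generation 3: 1 -> alive

Answer: alive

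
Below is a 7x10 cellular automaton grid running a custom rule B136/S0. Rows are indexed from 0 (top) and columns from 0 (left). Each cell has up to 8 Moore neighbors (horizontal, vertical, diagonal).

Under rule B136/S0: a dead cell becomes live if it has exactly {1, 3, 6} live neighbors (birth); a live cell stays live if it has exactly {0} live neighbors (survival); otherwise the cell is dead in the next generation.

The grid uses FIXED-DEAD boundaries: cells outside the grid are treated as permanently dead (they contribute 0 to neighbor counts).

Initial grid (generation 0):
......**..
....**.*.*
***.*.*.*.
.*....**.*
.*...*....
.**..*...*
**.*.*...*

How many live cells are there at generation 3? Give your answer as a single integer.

Simulating step by step:
Generation 0 (given above): 27 live cells
Generation 1: 14 live cells
...*.*..**
.*.*......
...*.....*
........*.
*..*....*.
......*...
....*.....
Generation 2: 39 live cells
***.****..
**...*****
***....*..
**.......*
********..
***...*.**
...**.**..
Generation 3: 19 live cells
..........
...**.....
...**....*
..*.**.***
.........*
...*.*.*..
.**..*..*.
Population at generation 3: 19

Answer: 19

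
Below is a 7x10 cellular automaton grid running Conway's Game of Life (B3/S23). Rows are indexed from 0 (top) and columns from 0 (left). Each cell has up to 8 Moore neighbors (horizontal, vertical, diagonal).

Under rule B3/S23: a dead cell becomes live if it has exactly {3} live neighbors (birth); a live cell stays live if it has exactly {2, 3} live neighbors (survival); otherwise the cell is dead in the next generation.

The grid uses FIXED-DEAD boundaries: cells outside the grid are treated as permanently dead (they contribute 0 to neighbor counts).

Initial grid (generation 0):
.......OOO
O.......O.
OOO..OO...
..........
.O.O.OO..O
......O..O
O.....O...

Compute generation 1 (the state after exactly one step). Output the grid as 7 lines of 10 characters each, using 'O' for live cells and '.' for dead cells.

Simulating step by step:
Generation 0 (given above): 19 live cells
Generation 1: 15 live cells
(generation 1 grid is the final answer)

Answer: .......OOO
O.....O.OO
OO........
O...O.....
.....OO...
......OO..
..........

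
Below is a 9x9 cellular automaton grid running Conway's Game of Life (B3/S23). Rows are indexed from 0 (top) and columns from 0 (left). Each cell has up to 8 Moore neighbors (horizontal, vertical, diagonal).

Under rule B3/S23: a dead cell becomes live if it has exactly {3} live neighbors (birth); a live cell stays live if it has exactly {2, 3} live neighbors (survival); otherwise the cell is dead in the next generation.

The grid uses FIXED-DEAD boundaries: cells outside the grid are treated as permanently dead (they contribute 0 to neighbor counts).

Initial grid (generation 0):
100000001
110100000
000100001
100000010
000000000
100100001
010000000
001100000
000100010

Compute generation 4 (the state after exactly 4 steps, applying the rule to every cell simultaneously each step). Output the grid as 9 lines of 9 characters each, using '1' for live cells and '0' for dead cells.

Answer: 000000000
000000000
000000000
000000000
000000000
000000000
000000000
000100000
000100000

Derivation:
Simulating step by step:
Generation 0 (given above): 17 live cells
Generation 1: 14 live cells
110000000
111000000
111000000
000000000
000000000
000000000
010100000
001100000
001100000
Generation 2: 10 live cells
101000000
000000000
101000000
010000000
000000000
000000000
000100000
010010000
001100000
Generation 3: 5 live cells
000000000
000000000
010000000
010000000
000000000
000000000
000000000
000010000
001100000
Generation 4: 2 live cells
(generation 4 grid is the final answer)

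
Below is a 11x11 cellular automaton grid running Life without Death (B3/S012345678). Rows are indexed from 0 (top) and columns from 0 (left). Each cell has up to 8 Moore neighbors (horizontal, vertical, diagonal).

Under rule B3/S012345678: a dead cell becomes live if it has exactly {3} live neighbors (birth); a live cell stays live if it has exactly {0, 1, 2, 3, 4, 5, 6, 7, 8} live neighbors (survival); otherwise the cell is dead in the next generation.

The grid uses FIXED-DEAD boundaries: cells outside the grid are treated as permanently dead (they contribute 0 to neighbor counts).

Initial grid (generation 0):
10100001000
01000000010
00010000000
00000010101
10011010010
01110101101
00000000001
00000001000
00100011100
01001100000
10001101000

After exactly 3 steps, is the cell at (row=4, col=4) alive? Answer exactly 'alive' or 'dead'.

Answer: alive

Derivation:
Simulating step by step:
Generation 0 (given above): 34 live cells
Generation 1: 56 live cells
11100001000
01100000010
00010000010
00011111111
11011010011
01110111101
00100011111
00000011100
00100111100
01011100100
10001111000
Generation 2: 69 live cells
11100001000
11110000110
00010111010
00011111111
11011010011
11110111101
01110011111
00000011100
00110111110
01111100100
10011111000
Generation 3: 81 live cells
11110001100
11111000110
01010111010
00011111111
11011010011
11110111101
11111011111
01001011101
01110111110
01111100110
11011111000

Cell (4,4) at generation 3: 1 -> alive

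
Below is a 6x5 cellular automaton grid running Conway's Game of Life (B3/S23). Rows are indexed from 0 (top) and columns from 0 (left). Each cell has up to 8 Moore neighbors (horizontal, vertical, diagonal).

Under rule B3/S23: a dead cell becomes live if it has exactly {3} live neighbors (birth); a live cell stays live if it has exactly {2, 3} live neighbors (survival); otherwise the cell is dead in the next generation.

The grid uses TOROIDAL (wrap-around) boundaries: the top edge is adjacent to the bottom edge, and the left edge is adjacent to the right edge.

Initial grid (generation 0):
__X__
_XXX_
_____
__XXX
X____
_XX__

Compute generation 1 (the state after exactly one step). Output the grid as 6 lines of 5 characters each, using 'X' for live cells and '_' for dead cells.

Simulating step by step:
Generation 0 (given above): 10 live cells
Generation 1: 11 live cells
(generation 1 grid is the final answer)

Answer: _____
_XXX_
_X__X
___XX
X___X
_XX__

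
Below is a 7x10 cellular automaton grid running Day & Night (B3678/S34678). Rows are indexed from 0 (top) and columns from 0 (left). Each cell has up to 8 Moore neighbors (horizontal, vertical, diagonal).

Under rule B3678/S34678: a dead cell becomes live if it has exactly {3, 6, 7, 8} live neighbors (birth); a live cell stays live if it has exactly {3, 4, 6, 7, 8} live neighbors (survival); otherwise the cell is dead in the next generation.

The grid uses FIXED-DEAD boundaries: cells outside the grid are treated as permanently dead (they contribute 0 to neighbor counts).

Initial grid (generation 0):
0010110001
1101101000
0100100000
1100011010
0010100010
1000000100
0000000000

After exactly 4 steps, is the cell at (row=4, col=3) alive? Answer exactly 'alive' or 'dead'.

Simulating step by step:
Generation 0 (given above): 21 live cells
Generation 1: 20 live cells
0100110000
0101100000
0101101100
0111110100
1000011000
0000000000
0000000000
Generation 2: 23 live cells
0011100000
1001001000
1111101000
1111001100
0111011000
0000000000
0000000000
Generation 3: 21 live cells
0001000000
0011000000
1110101000
1111001100
1101101100
0010000000
0000000000
Generation 4: 22 live cells
0010000000
0011100000
1111010100
0110001100
1011011100
0101000000
0000000000

Cell (4,3) at generation 4: 1 -> alive

Answer: alive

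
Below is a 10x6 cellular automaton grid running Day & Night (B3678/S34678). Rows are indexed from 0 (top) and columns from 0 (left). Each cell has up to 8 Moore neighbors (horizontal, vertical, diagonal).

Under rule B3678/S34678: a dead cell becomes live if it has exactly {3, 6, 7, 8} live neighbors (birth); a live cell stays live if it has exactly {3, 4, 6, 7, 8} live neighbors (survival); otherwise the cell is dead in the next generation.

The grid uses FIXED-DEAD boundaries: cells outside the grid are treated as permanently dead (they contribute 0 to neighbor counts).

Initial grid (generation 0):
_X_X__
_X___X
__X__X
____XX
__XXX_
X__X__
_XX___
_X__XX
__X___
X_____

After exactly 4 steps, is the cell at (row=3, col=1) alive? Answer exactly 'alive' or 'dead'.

Answer: dead

Derivation:
Simulating step by step:
Generation 0 (given above): 20 live cells
Generation 1: 19 live cells
__X___
____X_
_____X
__X_XX
___XXX
___XX_
XXXXX_
_X_X__
_X____
______
Generation 2: 16 live cells
______
______
___X_X
_____X
__X_XX
_X_XX_
_X__X_
_XXXX_
__X___
______
Generation 3: 18 live cells
______
______
____X_
___X_X
____XX
___XX_
XXXXXX
_XXX__
_XX___
______
Generation 4: 12 live cells
______
______
______
_____X
_____X
_X__X_
_XXX__
_XX___
_XXX__
______

Cell (3,1) at generation 4: 0 -> dead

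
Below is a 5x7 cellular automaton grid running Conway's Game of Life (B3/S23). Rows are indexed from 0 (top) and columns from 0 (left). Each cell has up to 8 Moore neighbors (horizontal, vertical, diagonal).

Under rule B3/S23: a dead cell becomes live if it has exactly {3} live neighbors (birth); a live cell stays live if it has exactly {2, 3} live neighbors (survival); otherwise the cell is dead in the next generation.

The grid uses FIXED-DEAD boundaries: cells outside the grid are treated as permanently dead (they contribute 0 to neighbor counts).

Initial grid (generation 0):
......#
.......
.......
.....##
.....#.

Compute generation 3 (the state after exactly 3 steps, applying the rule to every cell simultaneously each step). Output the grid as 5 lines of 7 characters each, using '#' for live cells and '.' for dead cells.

Answer: .......
.......
.......
.....##
.....##

Derivation:
Simulating step by step:
Generation 0 (given above): 4 live cells
Generation 1: 4 live cells
.......
.......
.......
.....##
.....##
Generation 2: 4 live cells
.......
.......
.......
.....##
.....##
Generation 3: 4 live cells
(generation 3 grid is the final answer)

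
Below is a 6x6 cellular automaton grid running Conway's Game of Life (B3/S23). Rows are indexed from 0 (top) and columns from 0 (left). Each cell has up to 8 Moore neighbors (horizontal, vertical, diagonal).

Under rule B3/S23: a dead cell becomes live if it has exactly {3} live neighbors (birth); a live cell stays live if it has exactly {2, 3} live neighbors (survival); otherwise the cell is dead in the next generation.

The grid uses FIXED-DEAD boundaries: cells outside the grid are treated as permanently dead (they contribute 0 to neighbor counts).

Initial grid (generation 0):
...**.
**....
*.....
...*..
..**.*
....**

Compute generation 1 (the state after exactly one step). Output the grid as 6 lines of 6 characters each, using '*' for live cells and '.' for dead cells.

Answer: ......
**....
**....
..***.
..**.*
...***

Derivation:
Simulating step by step:
Generation 0 (given above): 11 live cells
Generation 1: 13 live cells
(generation 1 grid is the final answer)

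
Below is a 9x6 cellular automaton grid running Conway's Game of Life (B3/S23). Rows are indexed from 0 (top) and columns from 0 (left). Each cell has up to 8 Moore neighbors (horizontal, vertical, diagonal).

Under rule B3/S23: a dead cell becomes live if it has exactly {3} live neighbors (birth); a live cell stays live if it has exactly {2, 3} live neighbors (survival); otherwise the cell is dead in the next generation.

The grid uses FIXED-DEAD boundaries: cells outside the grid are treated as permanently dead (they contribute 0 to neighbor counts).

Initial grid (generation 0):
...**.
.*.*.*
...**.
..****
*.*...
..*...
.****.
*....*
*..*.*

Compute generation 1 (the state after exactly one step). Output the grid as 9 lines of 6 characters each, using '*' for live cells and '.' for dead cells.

Answer: ..***.
.....*
......
.**..*
..*.*.
......
.****.
*....*
....*.

Derivation:
Simulating step by step:
Generation 0 (given above): 23 live cells
Generation 1: 16 live cells
(generation 1 grid is the final answer)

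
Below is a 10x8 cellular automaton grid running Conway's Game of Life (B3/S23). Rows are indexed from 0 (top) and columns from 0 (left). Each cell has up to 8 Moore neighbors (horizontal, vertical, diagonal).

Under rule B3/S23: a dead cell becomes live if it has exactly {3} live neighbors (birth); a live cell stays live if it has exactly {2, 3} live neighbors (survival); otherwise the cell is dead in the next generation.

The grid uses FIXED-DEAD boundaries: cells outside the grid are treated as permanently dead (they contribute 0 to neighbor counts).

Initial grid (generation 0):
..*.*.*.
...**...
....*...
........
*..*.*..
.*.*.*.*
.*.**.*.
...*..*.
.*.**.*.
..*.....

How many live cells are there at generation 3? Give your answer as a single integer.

Simulating step by step:
Generation 0 (given above): 24 live cells
Generation 1: 22 live cells
....**..
....*...
...**...
....*...
..*...*.
**.*.*..
...*..**
......**
...***..
..**....
Generation 2: 30 live cells
....**..
........
...***..
....**..
.*****..
.*.***.*
..*.**.*
...*...*
..*****.
..**....
Generation 3: 14 live cells
........
...*....
...*.*..
......*.
.*......
.*......
..*..*.*
.......*
.....**.
..*..*..
Population at generation 3: 14

Answer: 14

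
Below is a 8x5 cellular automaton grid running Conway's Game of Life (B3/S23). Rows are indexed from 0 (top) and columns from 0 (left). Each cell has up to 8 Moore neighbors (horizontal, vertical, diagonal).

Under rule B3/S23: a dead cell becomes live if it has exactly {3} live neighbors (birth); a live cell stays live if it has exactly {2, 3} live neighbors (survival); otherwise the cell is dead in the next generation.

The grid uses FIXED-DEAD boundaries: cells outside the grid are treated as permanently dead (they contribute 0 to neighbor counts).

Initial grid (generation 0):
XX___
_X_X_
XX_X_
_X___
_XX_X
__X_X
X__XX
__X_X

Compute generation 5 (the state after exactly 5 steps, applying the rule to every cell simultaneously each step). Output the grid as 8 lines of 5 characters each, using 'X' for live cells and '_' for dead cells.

Simulating step by step:
Generation 0 (given above): 18 live cells
Generation 1: 14 live cells
XXX__
_____
XX___
___X_
_XX__
__X_X
_XX_X
____X
Generation 2: 9 live cells
_X___
__X__
_____
X____
_XX__
_____
_XX_X
___X_
Generation 3: 7 live cells
_____
_____
_____
_X___
_X___
___X_
__XX_
__XX_
Generation 4: 5 live cells
_____
_____
_____
_____
__X__
___X_
____X
__XX_
Generation 5: 4 live cells
(generation 5 grid is the final answer)

Answer: _____
_____
_____
_____
_____
___X_
__X_X
___X_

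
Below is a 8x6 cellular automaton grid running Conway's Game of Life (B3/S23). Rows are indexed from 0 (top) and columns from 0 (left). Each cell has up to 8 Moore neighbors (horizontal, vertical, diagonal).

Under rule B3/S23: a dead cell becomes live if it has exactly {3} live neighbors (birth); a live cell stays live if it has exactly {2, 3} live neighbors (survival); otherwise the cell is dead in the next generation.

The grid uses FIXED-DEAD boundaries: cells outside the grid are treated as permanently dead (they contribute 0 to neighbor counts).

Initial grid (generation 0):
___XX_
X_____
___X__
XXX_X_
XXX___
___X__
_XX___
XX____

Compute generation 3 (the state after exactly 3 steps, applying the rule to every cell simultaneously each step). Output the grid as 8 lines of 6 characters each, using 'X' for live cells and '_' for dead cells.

Answer: ___X__
_X__X_
_X__X_
X__X__
X_____
X_X___
__XX__
______

Derivation:
Simulating step by step:
Generation 0 (given above): 16 live cells
Generation 1: 15 live cells
______
___XX_
X_XX__
X_____
X_____
X__X__
XXX___
XXX___
Generation 2: 15 live cells
______
__XXX_
_XXXX_
X_____
XX____
X_X___
___X__
X_X___
Generation 3: 12 live cells
(generation 3 grid is the final answer)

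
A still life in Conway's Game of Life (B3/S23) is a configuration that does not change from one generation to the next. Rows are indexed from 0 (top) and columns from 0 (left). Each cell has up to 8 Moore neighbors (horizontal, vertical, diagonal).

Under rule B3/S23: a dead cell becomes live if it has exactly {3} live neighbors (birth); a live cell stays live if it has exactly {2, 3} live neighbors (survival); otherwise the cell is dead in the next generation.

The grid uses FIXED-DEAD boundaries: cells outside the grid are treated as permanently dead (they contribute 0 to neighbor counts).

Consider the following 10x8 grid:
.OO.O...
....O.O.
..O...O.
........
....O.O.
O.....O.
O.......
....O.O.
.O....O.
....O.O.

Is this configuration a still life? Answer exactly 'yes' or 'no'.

Compute generation 1 and compare to generation 0 (given above):
Generation 1:
...O.O..
.OO.....
.....O..
.....O..
.....O..
.....O..
.....O..
.....O..
......OO
.....O..
Cell (0,1) differs: gen0=1 vs gen1=0 -> NOT a still life.

Answer: no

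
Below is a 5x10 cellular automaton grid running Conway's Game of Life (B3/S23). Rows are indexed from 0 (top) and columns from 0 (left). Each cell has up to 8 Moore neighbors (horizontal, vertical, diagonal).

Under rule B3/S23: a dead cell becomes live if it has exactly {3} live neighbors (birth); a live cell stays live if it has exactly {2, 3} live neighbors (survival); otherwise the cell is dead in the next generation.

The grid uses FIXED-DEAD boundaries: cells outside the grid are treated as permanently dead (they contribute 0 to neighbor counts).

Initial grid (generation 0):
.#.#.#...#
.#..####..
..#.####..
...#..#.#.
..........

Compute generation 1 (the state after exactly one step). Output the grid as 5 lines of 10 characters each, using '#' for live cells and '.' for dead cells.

Simulating step by step:
Generation 0 (given above): 17 live cells
Generation 1: 10 live cells
(generation 1 grid is the final answer)

Answer: ..#..#....
.#.....##.
..#.....#.
...##.#...
..........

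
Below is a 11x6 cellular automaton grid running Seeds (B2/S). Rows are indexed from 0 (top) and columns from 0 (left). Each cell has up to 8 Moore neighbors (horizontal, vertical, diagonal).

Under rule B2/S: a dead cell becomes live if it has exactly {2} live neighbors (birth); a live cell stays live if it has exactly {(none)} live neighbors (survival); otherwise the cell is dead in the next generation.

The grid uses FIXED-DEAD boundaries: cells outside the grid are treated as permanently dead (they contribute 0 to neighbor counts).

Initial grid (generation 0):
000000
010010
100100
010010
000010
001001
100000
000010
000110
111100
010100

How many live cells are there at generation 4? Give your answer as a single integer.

Answer: 18

Derivation:
Simulating step by step:
Generation 0 (given above): 19 live cells
Generation 1: 20 live cells
000000
101100
000001
101001
011000
010110
010111
000001
100001
000000
000010
Generation 2: 17 live cells
011100
010010
100000
000110
000001
000000
100000
111100
000010
000011
000000
Generation 3: 13 live cells
100010
000000
011001
000001
000100
000000
000100
000010
100000
000100
000011
Generation 4: 18 live cells
000000
101111
000010
010100
000010
001110
000010
000100
000110
000001
000100
Population at generation 4: 18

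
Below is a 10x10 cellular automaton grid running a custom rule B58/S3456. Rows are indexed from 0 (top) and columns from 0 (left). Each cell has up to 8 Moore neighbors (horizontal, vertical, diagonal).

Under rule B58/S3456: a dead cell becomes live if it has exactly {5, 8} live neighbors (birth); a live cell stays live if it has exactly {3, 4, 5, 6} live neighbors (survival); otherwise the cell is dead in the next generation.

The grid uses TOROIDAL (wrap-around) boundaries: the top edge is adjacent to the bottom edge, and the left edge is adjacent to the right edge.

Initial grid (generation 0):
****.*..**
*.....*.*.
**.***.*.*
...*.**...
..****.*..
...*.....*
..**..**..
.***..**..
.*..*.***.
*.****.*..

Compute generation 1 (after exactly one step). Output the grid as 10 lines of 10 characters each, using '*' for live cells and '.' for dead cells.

Answer: ******..**
*.*.*.*.*.
*...****.*
..*****...
..****....
..***.....
..**..**..
.***..**..
.*..*****.
*.********

Derivation:
Simulating step by step:
Generation 0 (given above): 47 live cells
Generation 1: 55 live cells
(generation 1 grid is the final answer)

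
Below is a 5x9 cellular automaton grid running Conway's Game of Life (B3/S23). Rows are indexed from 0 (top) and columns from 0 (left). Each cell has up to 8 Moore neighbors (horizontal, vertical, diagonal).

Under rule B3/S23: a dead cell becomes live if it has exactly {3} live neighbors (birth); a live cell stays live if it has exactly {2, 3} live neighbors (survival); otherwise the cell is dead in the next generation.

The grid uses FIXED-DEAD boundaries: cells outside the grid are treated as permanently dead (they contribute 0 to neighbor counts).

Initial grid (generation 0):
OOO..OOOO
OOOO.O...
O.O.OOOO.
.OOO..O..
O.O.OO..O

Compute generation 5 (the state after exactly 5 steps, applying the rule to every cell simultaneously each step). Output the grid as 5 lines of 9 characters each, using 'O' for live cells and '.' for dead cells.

Answer: .....O.O.
.....O.O.
......O..
.........
.........

Derivation:
Simulating step by step:
Generation 0 (given above): 27 live cells
Generation 1: 13 live cells
O..OOOOO.
........O
O......O.
O........
..O.OO...
Generation 2: 8 live cells
....OOOO.
....OO..O
.........
.O.......
.........
Generation 3: 5 live cells
....O.OO.
....O..O.
.........
.........
.........
Generation 4: 6 live cells
.....OOO.
.....OOO.
.........
.........
.........
Generation 5: 5 live cells
(generation 5 grid is the final answer)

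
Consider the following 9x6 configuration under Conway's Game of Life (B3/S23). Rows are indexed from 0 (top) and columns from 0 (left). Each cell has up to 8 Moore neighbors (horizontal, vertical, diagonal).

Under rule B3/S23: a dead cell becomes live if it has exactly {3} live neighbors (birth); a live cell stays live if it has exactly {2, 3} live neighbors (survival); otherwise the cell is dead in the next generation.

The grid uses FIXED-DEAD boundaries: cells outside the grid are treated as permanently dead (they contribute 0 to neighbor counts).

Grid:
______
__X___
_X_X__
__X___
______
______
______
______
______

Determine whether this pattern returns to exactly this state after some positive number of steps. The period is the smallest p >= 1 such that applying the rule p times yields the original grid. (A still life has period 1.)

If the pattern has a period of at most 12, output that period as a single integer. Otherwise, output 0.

Answer: 1

Derivation:
Simulating and comparing each generation to the original:
Gen 0 (original, given above): 4 live cells
Gen 1: 4 live cells, MATCHES original -> period = 1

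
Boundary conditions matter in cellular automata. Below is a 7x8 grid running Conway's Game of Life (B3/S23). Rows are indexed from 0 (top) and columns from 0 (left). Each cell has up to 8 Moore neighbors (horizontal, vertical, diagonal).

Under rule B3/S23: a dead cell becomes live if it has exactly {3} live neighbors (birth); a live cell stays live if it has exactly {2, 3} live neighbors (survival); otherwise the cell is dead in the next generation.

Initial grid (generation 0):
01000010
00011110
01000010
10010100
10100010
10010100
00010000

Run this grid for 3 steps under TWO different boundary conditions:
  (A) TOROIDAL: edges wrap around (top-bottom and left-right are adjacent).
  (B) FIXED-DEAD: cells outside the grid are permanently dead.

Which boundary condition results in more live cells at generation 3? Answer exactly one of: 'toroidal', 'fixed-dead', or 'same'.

Answer: toroidal

Derivation:
Under TOROIDAL boundary, generation 3:
11101010
00001001
10010000
10000001
11000000
10000111
01011000
Population = 20

Under FIXED-DEAD boundary, generation 3:
00010111
00101011
00000111
00000000
00000000
01000000
00000000
Population = 12

Comparison: toroidal=20, fixed-dead=12 -> toroidal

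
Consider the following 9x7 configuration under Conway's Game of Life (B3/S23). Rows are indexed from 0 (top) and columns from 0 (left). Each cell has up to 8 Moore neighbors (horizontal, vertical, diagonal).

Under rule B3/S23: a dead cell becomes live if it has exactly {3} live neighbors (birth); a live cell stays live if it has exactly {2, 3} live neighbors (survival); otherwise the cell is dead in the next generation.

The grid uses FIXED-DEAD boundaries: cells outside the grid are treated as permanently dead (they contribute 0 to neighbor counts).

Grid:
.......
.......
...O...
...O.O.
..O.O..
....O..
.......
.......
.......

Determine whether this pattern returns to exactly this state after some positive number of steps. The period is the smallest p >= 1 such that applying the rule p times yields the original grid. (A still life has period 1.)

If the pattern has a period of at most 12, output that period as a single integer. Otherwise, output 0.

Simulating and comparing each generation to the original:
Gen 0 (original, given above): 6 live cells
Gen 1: 6 live cells, differs from original
Gen 2: 6 live cells, MATCHES original -> period = 2

Answer: 2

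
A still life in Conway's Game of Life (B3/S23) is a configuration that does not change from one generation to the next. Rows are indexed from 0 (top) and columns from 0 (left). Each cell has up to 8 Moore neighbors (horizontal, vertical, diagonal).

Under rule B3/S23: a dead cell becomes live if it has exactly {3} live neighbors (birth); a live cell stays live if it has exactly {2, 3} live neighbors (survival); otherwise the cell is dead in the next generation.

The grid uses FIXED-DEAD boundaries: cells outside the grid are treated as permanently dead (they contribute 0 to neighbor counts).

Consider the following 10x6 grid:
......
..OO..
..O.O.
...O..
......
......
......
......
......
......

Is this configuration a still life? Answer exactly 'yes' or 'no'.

Compute generation 1 and compare to generation 0 (given above):
Generation 1:
......
..OO..
..O.O.
...O..
......
......
......
......
......
......
The grids are IDENTICAL -> still life.

Answer: yes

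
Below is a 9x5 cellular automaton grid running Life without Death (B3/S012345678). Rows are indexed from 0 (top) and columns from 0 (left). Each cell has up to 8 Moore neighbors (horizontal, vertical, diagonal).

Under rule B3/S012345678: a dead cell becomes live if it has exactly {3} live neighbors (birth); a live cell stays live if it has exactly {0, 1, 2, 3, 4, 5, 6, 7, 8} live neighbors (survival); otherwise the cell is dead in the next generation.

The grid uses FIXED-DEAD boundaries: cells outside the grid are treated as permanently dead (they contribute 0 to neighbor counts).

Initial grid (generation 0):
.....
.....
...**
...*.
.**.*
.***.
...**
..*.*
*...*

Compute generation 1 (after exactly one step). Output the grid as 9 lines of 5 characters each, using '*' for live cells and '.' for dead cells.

Answer: .....
.....
...**
...*.
.**.*
.***.
.*.**
..*.*
*..**

Derivation:
Simulating step by step:
Generation 0 (given above): 15 live cells
Generation 1: 17 live cells
(generation 1 grid is the final answer)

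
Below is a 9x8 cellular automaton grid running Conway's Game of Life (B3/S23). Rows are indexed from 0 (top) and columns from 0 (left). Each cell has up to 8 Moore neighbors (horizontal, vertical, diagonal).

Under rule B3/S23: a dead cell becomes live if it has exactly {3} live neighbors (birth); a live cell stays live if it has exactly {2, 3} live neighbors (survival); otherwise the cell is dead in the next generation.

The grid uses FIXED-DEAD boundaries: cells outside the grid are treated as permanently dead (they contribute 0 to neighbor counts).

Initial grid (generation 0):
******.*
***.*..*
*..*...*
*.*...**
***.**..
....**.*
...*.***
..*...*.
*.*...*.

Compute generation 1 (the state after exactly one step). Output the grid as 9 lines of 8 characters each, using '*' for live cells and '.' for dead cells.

Answer: *...***.
.....*.*
*..*...*
*.*.****
*.*.*..*
.**....*
...*...*
.***....
.*......

Derivation:
Simulating step by step:
Generation 0 (given above): 36 live cells
Generation 1: 28 live cells
(generation 1 grid is the final answer)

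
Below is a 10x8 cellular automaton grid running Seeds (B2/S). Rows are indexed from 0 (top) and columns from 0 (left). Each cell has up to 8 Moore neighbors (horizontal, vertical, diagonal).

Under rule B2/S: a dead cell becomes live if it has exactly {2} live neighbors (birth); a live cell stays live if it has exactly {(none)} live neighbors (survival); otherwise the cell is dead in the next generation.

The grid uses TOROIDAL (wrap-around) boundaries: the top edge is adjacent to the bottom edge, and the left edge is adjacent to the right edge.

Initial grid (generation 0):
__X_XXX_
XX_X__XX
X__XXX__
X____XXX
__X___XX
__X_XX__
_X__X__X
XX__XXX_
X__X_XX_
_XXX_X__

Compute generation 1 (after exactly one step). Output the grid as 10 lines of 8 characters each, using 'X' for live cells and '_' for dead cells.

Simulating step by step:
Generation 0 (given above): 39 live cells
Generation 1: 2 live cells
(generation 1 grid is the final answer)

Answer: ________
________
________
__X_____
________
________
________
________
________
X_______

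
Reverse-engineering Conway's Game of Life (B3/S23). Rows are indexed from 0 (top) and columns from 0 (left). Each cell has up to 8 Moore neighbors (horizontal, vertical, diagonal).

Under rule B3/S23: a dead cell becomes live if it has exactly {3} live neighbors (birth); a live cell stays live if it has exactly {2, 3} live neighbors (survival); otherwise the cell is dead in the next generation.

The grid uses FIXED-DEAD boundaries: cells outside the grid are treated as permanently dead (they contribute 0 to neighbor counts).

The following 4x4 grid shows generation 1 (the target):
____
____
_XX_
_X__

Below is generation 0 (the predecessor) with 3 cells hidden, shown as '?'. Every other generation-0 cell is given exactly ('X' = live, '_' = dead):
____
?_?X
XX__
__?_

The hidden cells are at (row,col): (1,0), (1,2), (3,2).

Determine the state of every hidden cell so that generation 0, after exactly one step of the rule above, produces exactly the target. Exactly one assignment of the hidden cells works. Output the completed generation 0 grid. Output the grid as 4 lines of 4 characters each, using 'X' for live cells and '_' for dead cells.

Hidden generation-0 cells (in order): (1,0), (1,2), (3,2).
A hidden cell only influences target cells in its own 3x3 neighborhood. Try each of the 2^3 = 8 assignments, step the completed generation 0 forward once under B3/S23, and compare with the target:
  (1,0)=_ (1,2)=_ (3,2)=_ -> step gives (2,1)='_' but target has 'X' -> reject
  (1,0)=_ (1,2)=_ (3,2)=X -> step reproduces the target at every cell -> ACCEPT
  (1,0)=_ (1,2)=X (3,2)=_ -> step gives (1,1)='X' but target has '_' -> reject
  (1,0)=_ (1,2)=X (3,2)=X -> step gives (1,1)='X' but target has '_' -> reject
  (1,0)=X (1,2)=_ (3,2)=_ -> step gives (1,0)='X' but target has '_' -> reject
  (1,0)=X (1,2)=_ (3,2)=X -> step gives (1,0)='X' but target has '_' -> reject
  (1,0)=X (1,2)=X (3,2)=_ -> step gives (1,0)='X' but target has '_' -> reject
  (1,0)=X (1,2)=X (3,2)=X -> step gives (1,0)='X' but target has '_' -> reject
Unique solution: (1,0)=dead, (1,2)=dead, (3,2)=live.
Check: live-neighbor counts of every cell in the completed generation 0:
0011
2220
1232
2311
Applying B3/S23 to generation 0 with these counts gives:
____
____
_XX_
_X__
which matches the target exactly.

Answer: ____
___X
XX__
__X_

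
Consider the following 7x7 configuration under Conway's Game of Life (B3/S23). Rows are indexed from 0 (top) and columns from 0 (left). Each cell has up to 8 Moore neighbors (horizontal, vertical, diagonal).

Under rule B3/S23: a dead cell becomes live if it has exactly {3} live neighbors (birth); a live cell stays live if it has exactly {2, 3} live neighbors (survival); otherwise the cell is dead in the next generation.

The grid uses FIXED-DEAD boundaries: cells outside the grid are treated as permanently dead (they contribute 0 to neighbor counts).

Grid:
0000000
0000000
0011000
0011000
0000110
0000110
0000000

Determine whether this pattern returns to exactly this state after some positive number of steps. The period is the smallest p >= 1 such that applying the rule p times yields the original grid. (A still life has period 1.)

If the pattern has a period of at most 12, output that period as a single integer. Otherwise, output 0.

Simulating and comparing each generation to the original:
Gen 0 (original, given above): 8 live cells
Gen 1: 6 live cells, differs from original
Gen 2: 8 live cells, MATCHES original -> period = 2

Answer: 2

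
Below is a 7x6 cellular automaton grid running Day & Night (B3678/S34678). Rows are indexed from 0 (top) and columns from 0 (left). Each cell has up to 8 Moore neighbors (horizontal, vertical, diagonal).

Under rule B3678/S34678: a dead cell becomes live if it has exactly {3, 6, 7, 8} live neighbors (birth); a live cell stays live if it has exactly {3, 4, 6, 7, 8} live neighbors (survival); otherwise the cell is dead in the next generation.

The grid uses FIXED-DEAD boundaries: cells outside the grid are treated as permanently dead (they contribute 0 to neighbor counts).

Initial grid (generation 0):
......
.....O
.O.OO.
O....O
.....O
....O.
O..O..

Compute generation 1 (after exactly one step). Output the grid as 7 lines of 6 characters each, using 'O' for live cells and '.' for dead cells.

Simulating step by step:
Generation 0 (given above): 10 live cells
Generation 1: 4 live cells
(generation 1 grid is the final answer)

Answer: ......
....O.
....OO
......
....O.
......
......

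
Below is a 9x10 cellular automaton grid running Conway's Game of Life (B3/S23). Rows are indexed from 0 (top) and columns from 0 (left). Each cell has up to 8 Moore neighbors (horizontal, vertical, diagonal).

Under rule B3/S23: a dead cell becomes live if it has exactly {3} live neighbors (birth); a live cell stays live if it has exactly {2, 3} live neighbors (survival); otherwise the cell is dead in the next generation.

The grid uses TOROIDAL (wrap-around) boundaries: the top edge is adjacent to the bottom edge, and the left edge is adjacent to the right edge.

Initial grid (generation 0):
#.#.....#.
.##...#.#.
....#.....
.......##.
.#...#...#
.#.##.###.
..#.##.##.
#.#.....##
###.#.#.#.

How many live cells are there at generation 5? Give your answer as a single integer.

Answer: 15

Derivation:
Simulating step by step:
Generation 0 (given above): 34 live cells
Generation 1: 29 live cells
#....#..#.
.###...#.#
........#.
........#.
#.#.##...#
##.#.....#
#.#.##....
#.#.#.#...
..#.....#.
Generation 2: 27 live cells
#..#...##.
###....#.#
..#....###
........#.
..###...#.
..........
..#.##....
..#.#....#
...#.#.#..
Generation 3: 22 live cells
#..##..#..
..##..#...
..#....#..
..#.......
...#......
..#..#....
....##....
..#...#...
..##..##.#
Generation 4: 33 live cells
.#..##.##.
.##.#.##..
.##.......
..##......
..##......
...#.#....
...####...
..#.#.##..
.##.#####.
Generation 5: 15 live cells
#.........
#...#.###.
..........
..........
..........
.....##...
..#....#..
.##.....#.
.##.......
Population at generation 5: 15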